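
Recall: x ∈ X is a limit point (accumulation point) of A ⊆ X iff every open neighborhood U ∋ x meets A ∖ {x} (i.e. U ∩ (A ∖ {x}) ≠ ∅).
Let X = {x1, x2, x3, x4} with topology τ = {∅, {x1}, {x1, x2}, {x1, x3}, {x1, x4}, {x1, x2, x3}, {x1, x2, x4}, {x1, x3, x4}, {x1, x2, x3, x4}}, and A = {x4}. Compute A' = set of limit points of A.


A' = ∅

For each x ∈ X, list the open sets U ∈ τ with x ∈ U, then check whether U ∩ (A ∖ {x}) ≠ ∅ for every such U.
  x = x1: open {x1} ∋ x has {x1} ∩ (A ∖ {x1}) = ∅, so x is NOT a limit point.
  x = x2: open {x1, x2} ∋ x has {x1, x2} ∩ (A ∖ {x2}) = ∅, so x is NOT a limit point.
  x = x3: open {x1, x3} ∋ x has {x1, x3} ∩ (A ∖ {x3}) = ∅, so x is NOT a limit point.
  x = x4: open {x1, x4} ∋ x has {x1, x4} ∩ (A ∖ {x4}) = ∅, so x is NOT a limit point.
Collecting: A' = ∅.


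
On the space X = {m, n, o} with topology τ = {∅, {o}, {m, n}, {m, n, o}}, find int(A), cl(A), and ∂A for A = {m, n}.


int(A) = {m, n}, cl(A) = {m, n}, ∂A = ∅.

Closed sets in (X, τ) are complements of opens:
  closed(X, τ) = {∅, {o}, {m, n}, {m, n, o}}.
int(A) = ⋃ {U ∈ τ : U ⊆ A}. Opens contained in A: ∅, {m, n}.
Taking the union of these: int(A) = {m, n}.
cl(A) = ⋂ {C closed : A ⊆ C}. Closed sets containing A: {m, n}, {m, n, o}.
Intersecting these: cl(A) = {m, n}.
∂A = cl(A) ∖ int(A) = {m, n} ∖ {m, n} = ∅.


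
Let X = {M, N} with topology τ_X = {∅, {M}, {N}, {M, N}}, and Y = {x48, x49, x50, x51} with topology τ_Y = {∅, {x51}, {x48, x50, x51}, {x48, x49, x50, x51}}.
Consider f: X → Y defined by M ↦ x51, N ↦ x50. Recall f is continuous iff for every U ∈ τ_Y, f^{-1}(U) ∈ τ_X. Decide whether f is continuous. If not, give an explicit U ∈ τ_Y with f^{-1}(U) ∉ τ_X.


f IS continuous.

Compute f^{-1}(U) for each U ∈ τ_Y:
  U = ∅: f^{-1}(U) = ∅ ∈ τ_X ✓.
  U = {x51}: f^{-1}(U) = {M} ∈ τ_X ✓.
  U = {x48, x50, x51}: f^{-1}(U) = {M, N} ∈ τ_X ✓.
  U = {x48, x49, x50, x51}: f^{-1}(U) = {M, N} ∈ τ_X ✓.
Every preimage lies in τ_X, so f IS continuous.


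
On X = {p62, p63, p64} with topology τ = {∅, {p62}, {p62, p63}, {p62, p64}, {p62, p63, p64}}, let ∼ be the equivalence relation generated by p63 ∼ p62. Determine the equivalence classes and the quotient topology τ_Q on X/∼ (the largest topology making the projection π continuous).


X/∼ = {[p62=p63], [p64]}; |τ_Q| = 3.

Equivalence classes: [p62=p63], [p64].
Quotient map π: X → X/∼ sends p62 ↦ [p62=p63], p63 ↦ [p62=p63], p64 ↦ [p64].
For each subset V ⊆ X/∼, compute π^{-1}(V) ⊆ X and check whether π^{-1}(V) ∈ τ. V is open in τ_Q iff π^{-1}(V) ∈ τ.
  V = {}: π^{-1}(V) = ∅ ∈ τ ✓.
  V = {[p62=p63]}: π^{-1}(V) = {p62, p63} ∈ τ ✓.
  V = {[p64]}: π^{-1}(V) = {p64} ∉ τ ✗.
  V = {[p62=p63], [p64]}: π^{-1}(V) = {p62, p63, p64} ∈ τ ✓.
Open sets in the quotient: τ_Q = {{}, {[p62=p63]}, {[p62=p63], [p64]}} (3 elements).


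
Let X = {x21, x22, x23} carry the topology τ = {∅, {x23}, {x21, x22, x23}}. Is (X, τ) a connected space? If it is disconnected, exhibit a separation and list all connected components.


(X, τ) is connected.

Find clopen sets (U ∈ τ with X ∖ U ∈ τ):
  U = ∅, X ∖ U = {x21, x22, x23} — both open, so U is clopen.
  U = {x21, x22, x23}, X ∖ U = ∅ — both open, so U is clopen.
Only trivial clopens (∅ and X) exist, so (X, τ) is connected.
Compute connected components by grouping points that agree on all clopens:
  component: {x21, x22, x23}


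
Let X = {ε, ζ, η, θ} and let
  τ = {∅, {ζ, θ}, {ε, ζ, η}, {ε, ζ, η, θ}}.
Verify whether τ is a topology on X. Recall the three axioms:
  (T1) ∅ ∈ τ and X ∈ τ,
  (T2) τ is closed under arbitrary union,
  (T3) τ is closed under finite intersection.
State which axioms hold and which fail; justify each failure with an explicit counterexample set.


τ is NOT a topology on X.

Axiom (T1): ∅ ∈ τ? Yes; X ∈ τ? Yes.
Axiom (T2/T3): check pairwise unions and intersections of members of τ.
Counterexample for (T3): {ζ, θ} ∩ {ε, ζ, η} = {ζ} ∉ τ. Therefore τ is NOT a topology.


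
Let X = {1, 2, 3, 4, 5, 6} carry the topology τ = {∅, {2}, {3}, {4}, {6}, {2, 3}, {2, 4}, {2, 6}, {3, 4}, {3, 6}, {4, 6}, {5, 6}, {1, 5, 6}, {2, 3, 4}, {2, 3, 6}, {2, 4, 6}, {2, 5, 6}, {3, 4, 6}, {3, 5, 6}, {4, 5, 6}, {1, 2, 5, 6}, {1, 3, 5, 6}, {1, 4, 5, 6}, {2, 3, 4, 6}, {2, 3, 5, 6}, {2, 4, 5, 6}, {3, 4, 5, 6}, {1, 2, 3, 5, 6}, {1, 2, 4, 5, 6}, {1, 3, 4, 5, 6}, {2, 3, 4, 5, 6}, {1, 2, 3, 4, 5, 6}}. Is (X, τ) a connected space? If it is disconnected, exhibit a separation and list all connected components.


(X, τ) is disconnected; components = [{2}, {3}, {4}, {1, 5, 6}].

Find clopen sets (U ∈ τ with X ∖ U ∈ τ):
  U = ∅, X ∖ U = {1, 2, 3, 4, 5, 6} — both open, so U is clopen.
  U = {2}, X ∖ U = {1, 3, 4, 5, 6} — both open, so U is clopen.
  U = {3}, X ∖ U = {1, 2, 4, 5, 6} — both open, so U is clopen.
  U = {4}, X ∖ U = {1, 2, 3, 5, 6} — both open, so U is clopen.
  U = {2, 3}, X ∖ U = {1, 4, 5, 6} — both open, so U is clopen.
  U = {2, 4}, X ∖ U = {1, 3, 5, 6} — both open, so U is clopen.
  U = {3, 4}, X ∖ U = {1, 2, 5, 6} — both open, so U is clopen.
  U = {1, 5, 6}, X ∖ U = {2, 3, 4} — both open, so U is clopen.
  U = {2, 3, 4}, X ∖ U = {1, 5, 6} — both open, so U is clopen.
  U = {1, 2, 5, 6}, X ∖ U = {3, 4} — both open, so U is clopen.
  U = {1, 3, 5, 6}, X ∖ U = {2, 4} — both open, so U is clopen.
  U = {1, 4, 5, 6}, X ∖ U = {2, 3} — both open, so U is clopen.
  U = {1, 2, 3, 5, 6}, X ∖ U = {4} — both open, so U is clopen.
  U = {1, 2, 4, 5, 6}, X ∖ U = {3} — both open, so U is clopen.
  U = {1, 3, 4, 5, 6}, X ∖ U = {2} — both open, so U is clopen.
  U = {1, 2, 3, 4, 5, 6}, X ∖ U = ∅ — both open, so U is clopen.
Nontrivial clopen(s) exist: e.g. {1, 4, 5, 6}. So (X, τ) is disconnected.
Compute connected components by grouping points that agree on all clopens:
  component: {2}
  component: {3}
  component: {4}
  component: {1, 5, 6}


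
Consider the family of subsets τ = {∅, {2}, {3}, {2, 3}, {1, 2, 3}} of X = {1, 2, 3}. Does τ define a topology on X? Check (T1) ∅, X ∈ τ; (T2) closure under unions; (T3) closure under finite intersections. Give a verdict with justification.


τ IS a topology on X.

Axiom (T1): ∅ ∈ τ? Yes; X ∈ τ? Yes.
Axiom (T2/T3): check pairwise unions and intersections of members of τ.
All pairwise intersections and unions checked — each lies in τ. Therefore τ satisfies (T1), (T2), (T3): it IS a topology on X.


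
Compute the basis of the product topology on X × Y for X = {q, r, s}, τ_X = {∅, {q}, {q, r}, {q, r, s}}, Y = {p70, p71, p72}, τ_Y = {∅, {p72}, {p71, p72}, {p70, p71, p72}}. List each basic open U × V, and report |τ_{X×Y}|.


Basis B = {∅ × ∅, {q} × {p72}, {q} × {p71, p72}, {q, r} × {p72}, {q} × {p70, p71, p72}, {q, r, s} × {p72}, {q, r} × {p71, p72}, {q, r} × {p70, p71, p72}, {q, r, s} × {p71, p72}, {q, r, s} × {p70, p71, p72}}; |τ_{X×Y}| = 20.

Enumerate products U × V with U ∈ τ_X, V ∈ τ_Y (deduplicated):
  ∅ × ∅ = {} (∅)
  {q} × {p72} = {(q,p72)}
  {q} × {p71, p72} = {(q,p71), (q,p72)}
  {q, r} × {p72} = {(q,p72), (r,p72)}
  {q} × {p70, p71, p72} = {(q,p70), (q,p71), (q,p72)}
  {q, r, s} × {p72} = {(q,p72), (r,p72), (s,p72)}
  {q, r} × {p71, p72} = {(q,p71), (q,p72), (r,p71), (r,p72)}
  {q, r} × {p70, p71, p72} = {(q,p70), (q,p71), (q,p72), (r,p70), (r,p71), (r,p72)}
  {q, r, s} × {p71, p72} = {(q,p71), (q,p72), (r,p71), (r,p72), (s,p71), (s,p72)}
  {q, r, s} × {p70, p71, p72} = {(q,p70), (q,p71), (q,p72), (r,p70), (r,p71), (r,p72), (s,p70), (s,p71), (s,p72)}
These 10 distinct sets form the basis B.
Close under arbitrary unions to get τ_{X×Y}; counting gives |τ_{X×Y}| = 20.


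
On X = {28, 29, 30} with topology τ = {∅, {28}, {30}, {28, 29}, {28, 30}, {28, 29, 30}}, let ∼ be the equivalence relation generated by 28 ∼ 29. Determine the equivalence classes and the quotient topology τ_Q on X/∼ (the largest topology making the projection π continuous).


X/∼ = {[28=29], [30]}; |τ_Q| = 4.

Equivalence classes: [28=29], [30].
Quotient map π: X → X/∼ sends 28 ↦ [28=29], 29 ↦ [28=29], 30 ↦ [30].
For each subset V ⊆ X/∼, compute π^{-1}(V) ⊆ X and check whether π^{-1}(V) ∈ τ. V is open in τ_Q iff π^{-1}(V) ∈ τ.
  V = {}: π^{-1}(V) = ∅ ∈ τ ✓.
  V = {[28=29]}: π^{-1}(V) = {28, 29} ∈ τ ✓.
  V = {[30]}: π^{-1}(V) = {30} ∈ τ ✓.
  V = {[28=29], [30]}: π^{-1}(V) = {28, 29, 30} ∈ τ ✓.
Open sets in the quotient: τ_Q = {{}, {[28=29]}, {[30]}, {[28=29], [30]}} (4 elements).


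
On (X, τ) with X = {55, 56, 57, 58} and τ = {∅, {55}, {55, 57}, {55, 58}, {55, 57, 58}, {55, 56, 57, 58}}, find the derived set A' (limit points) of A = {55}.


A' = {56, 57, 58}

For each x ∈ X, list the open sets U ∈ τ with x ∈ U, then check whether U ∩ (A ∖ {x}) ≠ ∅ for every such U.
  x = 55: open {55} ∋ x has {55} ∩ (A ∖ {55}) = ∅, so x is NOT a limit point.
  x = 56: opens ∋ x are {55, 56, 57, 58}; each meets A ∖ {56}, so x IS a limit point.
  x = 57: opens ∋ x are {55, 57}, {55, 57, 58}, {55, 56, 57, 58}; each meets A ∖ {57}, so x IS a limit point.
  x = 58: opens ∋ x are {55, 58}, {55, 57, 58}, {55, 56, 57, 58}; each meets A ∖ {58}, so x IS a limit point.
Collecting: A' = {56, 57, 58}.


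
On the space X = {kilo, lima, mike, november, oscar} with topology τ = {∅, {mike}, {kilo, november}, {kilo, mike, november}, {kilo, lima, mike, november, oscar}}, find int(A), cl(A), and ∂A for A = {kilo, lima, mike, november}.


int(A) = {kilo, mike, november}, cl(A) = {kilo, lima, mike, november, oscar}, ∂A = {lima, oscar}.

Closed sets in (X, τ) are complements of opens:
  closed(X, τ) = {∅, {lima, oscar}, {lima, mike, oscar}, {kilo, lima, november, oscar}, {kilo, lima, mike, november, oscar}}.
int(A) = ⋃ {U ∈ τ : U ⊆ A}. Opens contained in A: ∅, {mike}, {kilo, november}, {kilo, mike, november}.
Taking the union of these: int(A) = {kilo, mike, november}.
cl(A) = ⋂ {C closed : A ⊆ C}. Closed sets containing A: {kilo, lima, mike, november, oscar}.
Intersecting these: cl(A) = {kilo, lima, mike, november, oscar}.
∂A = cl(A) ∖ int(A) = {kilo, lima, mike, november, oscar} ∖ {kilo, mike, november} = {lima, oscar}.


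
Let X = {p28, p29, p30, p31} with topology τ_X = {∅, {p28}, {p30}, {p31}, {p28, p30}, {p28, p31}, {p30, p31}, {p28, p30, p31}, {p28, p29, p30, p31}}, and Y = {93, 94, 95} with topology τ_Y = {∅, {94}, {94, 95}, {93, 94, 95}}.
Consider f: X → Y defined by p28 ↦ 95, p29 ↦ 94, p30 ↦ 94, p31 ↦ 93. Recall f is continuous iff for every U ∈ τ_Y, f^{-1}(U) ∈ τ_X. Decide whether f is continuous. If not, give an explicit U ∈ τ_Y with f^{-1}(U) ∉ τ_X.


f is NOT continuous.

Compute f^{-1}(U) for each U ∈ τ_Y:
  U = ∅: f^{-1}(U) = ∅ ∈ τ_X ✓.
  U = {94}: f^{-1}(U) = {p29, p30} ∉ τ_X ✗.
  U = {94, 95}: f^{-1}(U) = {p28, p29, p30} ∉ τ_X ✗.
  U = {93, 94, 95}: f^{-1}(U) = {p28, p29, p30, p31} ∈ τ_X ✓.
Found U = {94} with f^{-1}(U) = {p29, p30} not in τ_X. Therefore f is NOT continuous.


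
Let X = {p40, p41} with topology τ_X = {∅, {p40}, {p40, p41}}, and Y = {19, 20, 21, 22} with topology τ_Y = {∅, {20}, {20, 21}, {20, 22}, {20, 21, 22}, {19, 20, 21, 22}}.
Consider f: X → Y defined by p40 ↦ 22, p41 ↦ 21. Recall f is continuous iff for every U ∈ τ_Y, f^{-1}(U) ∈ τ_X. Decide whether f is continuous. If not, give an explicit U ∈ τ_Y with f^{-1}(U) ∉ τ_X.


f is NOT continuous.

Compute f^{-1}(U) for each U ∈ τ_Y:
  U = ∅: f^{-1}(U) = ∅ ∈ τ_X ✓.
  U = {20}: f^{-1}(U) = ∅ ∈ τ_X ✓.
  U = {20, 21}: f^{-1}(U) = {p41} ∉ τ_X ✗.
  U = {20, 22}: f^{-1}(U) = {p40} ∈ τ_X ✓.
  U = {20, 21, 22}: f^{-1}(U) = {p40, p41} ∈ τ_X ✓.
  U = {19, 20, 21, 22}: f^{-1}(U) = {p40, p41} ∈ τ_X ✓.
Found U = {20, 21} with f^{-1}(U) = {p41} not in τ_X. Therefore f is NOT continuous.


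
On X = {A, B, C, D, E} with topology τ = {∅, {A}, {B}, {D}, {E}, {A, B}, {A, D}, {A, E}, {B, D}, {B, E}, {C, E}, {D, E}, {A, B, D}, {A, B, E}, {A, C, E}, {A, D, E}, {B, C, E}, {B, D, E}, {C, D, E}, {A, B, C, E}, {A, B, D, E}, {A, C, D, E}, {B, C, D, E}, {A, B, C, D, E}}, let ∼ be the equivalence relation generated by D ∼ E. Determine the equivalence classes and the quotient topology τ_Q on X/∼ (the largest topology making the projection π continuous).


X/∼ = {[A], [B], [C], [D=E]}; |τ_Q| = 12.

Equivalence classes: [A], [B], [C], [D=E].
Quotient map π: X → X/∼ sends A ↦ [A], B ↦ [B], C ↦ [C], D ↦ [D=E], E ↦ [D=E].
For each subset V ⊆ X/∼, compute π^{-1}(V) ⊆ X and check whether π^{-1}(V) ∈ τ. V is open in τ_Q iff π^{-1}(V) ∈ τ.
  V = {}: π^{-1}(V) = ∅ ∈ τ ✓.
  V = {[A]}: π^{-1}(V) = {A} ∈ τ ✓.
  V = {[B]}: π^{-1}(V) = {B} ∈ τ ✓.
  V = {[A], [B]}: π^{-1}(V) = {A, B} ∈ τ ✓.
  V = {[C]}: π^{-1}(V) = {C} ∉ τ ✗.
  V = {[A], [C]}: π^{-1}(V) = {A, C} ∉ τ ✗.
  V = {[B], [C]}: π^{-1}(V) = {B, C} ∉ τ ✗.
  V = {[A], [B], [C]}: π^{-1}(V) = {A, B, C} ∉ τ ✗.
  V = {[D=E]}: π^{-1}(V) = {D, E} ∈ τ ✓.
  V = {[A], [D=E]}: π^{-1}(V) = {A, D, E} ∈ τ ✓.
  V = {[B], [D=E]}: π^{-1}(V) = {B, D, E} ∈ τ ✓.
  V = {[A], [B], [D=E]}: π^{-1}(V) = {A, B, D, E} ∈ τ ✓.
  V = {[C], [D=E]}: π^{-1}(V) = {C, D, E} ∈ τ ✓.
  V = {[A], [C], [D=E]}: π^{-1}(V) = {A, C, D, E} ∈ τ ✓.
  V = {[B], [C], [D=E]}: π^{-1}(V) = {B, C, D, E} ∈ τ ✓.
  V = {[A], [B], [C], [D=E]}: π^{-1}(V) = {A, B, C, D, E} ∈ τ ✓.
Open sets in the quotient: τ_Q = {{}, {[A]}, {[B]}, {[A], [B]}, {[D=E]}, {[A], [D=E]}, {[B], [D=E]}, {[A], [B], [D=E]}, {[C], [D=E]}, {[A], [C], [D=E]}, {[B], [C], [D=E]}, {[A], [B], [C], [D=E]}} (12 elements).


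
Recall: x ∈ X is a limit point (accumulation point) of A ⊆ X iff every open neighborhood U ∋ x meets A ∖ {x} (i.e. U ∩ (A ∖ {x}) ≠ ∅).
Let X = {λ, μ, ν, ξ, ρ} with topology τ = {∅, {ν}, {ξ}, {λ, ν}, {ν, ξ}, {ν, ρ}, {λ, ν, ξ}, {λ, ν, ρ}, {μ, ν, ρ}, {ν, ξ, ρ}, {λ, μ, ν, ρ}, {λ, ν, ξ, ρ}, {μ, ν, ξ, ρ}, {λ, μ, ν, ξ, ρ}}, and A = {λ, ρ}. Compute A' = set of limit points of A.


A' = {μ}

For each x ∈ X, list the open sets U ∈ τ with x ∈ U, then check whether U ∩ (A ∖ {x}) ≠ ∅ for every such U.
  x = λ: open {λ, ν} ∋ x has {λ, ν} ∩ (A ∖ {λ}) = ∅, so x is NOT a limit point.
  x = μ: opens ∋ x are {μ, ν, ρ}, {λ, μ, ν, ρ}, {μ, ν, ξ, ρ}, {λ, μ, ν, ξ, ρ}; each meets A ∖ {μ}, so x IS a limit point.
  x = ν: open {ν} ∋ x has {ν} ∩ (A ∖ {ν}) = ∅, so x is NOT a limit point.
  x = ξ: open {ξ} ∋ x has {ξ} ∩ (A ∖ {ξ}) = ∅, so x is NOT a limit point.
  x = ρ: open {ν, ρ} ∋ x has {ν, ρ} ∩ (A ∖ {ρ}) = ∅, so x is NOT a limit point.
Collecting: A' = {μ}.


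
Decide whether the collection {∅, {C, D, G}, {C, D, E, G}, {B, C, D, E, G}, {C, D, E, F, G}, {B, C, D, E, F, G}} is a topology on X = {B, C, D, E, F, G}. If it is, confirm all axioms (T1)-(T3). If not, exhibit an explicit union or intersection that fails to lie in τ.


τ IS a topology on X.

Axiom (T1): ∅ ∈ τ? Yes; X ∈ τ? Yes.
Axiom (T2/T3): check pairwise unions and intersections of members of τ.
All pairwise intersections and unions checked — each lies in τ. Therefore τ satisfies (T1), (T2), (T3): it IS a topology on X.


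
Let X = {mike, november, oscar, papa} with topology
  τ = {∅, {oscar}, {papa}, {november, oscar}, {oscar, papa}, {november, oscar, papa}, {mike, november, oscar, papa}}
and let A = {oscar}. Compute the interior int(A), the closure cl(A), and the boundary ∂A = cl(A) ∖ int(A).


int(A) = {oscar}, cl(A) = {mike, november, oscar}, ∂A = {mike, november}.

Closed sets in (X, τ) are complements of opens:
  closed(X, τ) = {∅, {mike}, {mike, november}, {mike, papa}, {mike, november, oscar}, {mike, november, papa}, {mike, november, oscar, papa}}.
int(A) = ⋃ {U ∈ τ : U ⊆ A}. Opens contained in A: ∅, {oscar}.
Taking the union of these: int(A) = {oscar}.
cl(A) = ⋂ {C closed : A ⊆ C}. Closed sets containing A: {mike, november, oscar}, {mike, november, oscar, papa}.
Intersecting these: cl(A) = {mike, november, oscar}.
∂A = cl(A) ∖ int(A) = {mike, november, oscar} ∖ {oscar} = {mike, november}.


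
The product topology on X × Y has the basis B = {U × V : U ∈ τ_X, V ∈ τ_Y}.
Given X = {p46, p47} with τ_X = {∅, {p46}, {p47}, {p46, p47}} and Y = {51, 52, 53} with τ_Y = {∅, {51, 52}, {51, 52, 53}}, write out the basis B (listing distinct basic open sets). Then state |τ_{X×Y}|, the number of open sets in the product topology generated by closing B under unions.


Basis B = {∅ × ∅, {p46} × {51, 52}, {p47} × {51, 52}, {p46} × {51, 52, 53}, {p47} × {51, 52, 53}, {p46, p47} × {51, 52}, {p46, p47} × {51, 52, 53}}; |τ_{X×Y}| = 9.

Enumerate products U × V with U ∈ τ_X, V ∈ τ_Y (deduplicated):
  ∅ × ∅ = {} (∅)
  {p46} × {51, 52} = {(p46,51), (p46,52)}
  {p47} × {51, 52} = {(p47,51), (p47,52)}
  {p46} × {51, 52, 53} = {(p46,51), (p46,52), (p46,53)}
  {p47} × {51, 52, 53} = {(p47,51), (p47,52), (p47,53)}
  {p46, p47} × {51, 52} = {(p46,51), (p46,52), (p47,51), (p47,52)}
  {p46, p47} × {51, 52, 53} = {(p46,51), (p46,52), (p46,53), (p47,51), (p47,52), (p47,53)}
These 7 distinct sets form the basis B.
Close under arbitrary unions to get τ_{X×Y}; counting gives |τ_{X×Y}| = 9.


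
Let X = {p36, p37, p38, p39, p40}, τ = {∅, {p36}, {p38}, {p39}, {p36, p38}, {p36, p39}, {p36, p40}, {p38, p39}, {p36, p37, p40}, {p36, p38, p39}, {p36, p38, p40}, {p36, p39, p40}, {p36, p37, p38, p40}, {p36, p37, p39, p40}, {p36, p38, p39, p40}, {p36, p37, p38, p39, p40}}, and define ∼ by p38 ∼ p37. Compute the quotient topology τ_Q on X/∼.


X/∼ = {[p36], [p37=p38], [p39], [p40]}; |τ_Q| = 8.

Equivalence classes: [p36], [p37=p38], [p39], [p40].
Quotient map π: X → X/∼ sends p36 ↦ [p36], p37 ↦ [p37=p38], p38 ↦ [p37=p38], p39 ↦ [p39], p40 ↦ [p40].
For each subset V ⊆ X/∼, compute π^{-1}(V) ⊆ X and check whether π^{-1}(V) ∈ τ. V is open in τ_Q iff π^{-1}(V) ∈ τ.
  V = {}: π^{-1}(V) = ∅ ∈ τ ✓.
  V = {[p36]}: π^{-1}(V) = {p36} ∈ τ ✓.
  V = {[p37=p38]}: π^{-1}(V) = {p37, p38} ∉ τ ✗.
  V = {[p36], [p37=p38]}: π^{-1}(V) = {p36, p37, p38} ∉ τ ✗.
  V = {[p39]}: π^{-1}(V) = {p39} ∈ τ ✓.
  V = {[p36], [p39]}: π^{-1}(V) = {p36, p39} ∈ τ ✓.
  V = {[p37=p38], [p39]}: π^{-1}(V) = {p37, p38, p39} ∉ τ ✗.
  V = {[p36], [p37=p38], [p39]}: π^{-1}(V) = {p36, p37, p38, p39} ∉ τ ✗.
  V = {[p40]}: π^{-1}(V) = {p40} ∉ τ ✗.
  V = {[p36], [p40]}: π^{-1}(V) = {p36, p40} ∈ τ ✓.
  V = {[p37=p38], [p40]}: π^{-1}(V) = {p37, p38, p40} ∉ τ ✗.
  V = {[p36], [p37=p38], [p40]}: π^{-1}(V) = {p36, p37, p38, p40} ∈ τ ✓.
  V = {[p39], [p40]}: π^{-1}(V) = {p39, p40} ∉ τ ✗.
  V = {[p36], [p39], [p40]}: π^{-1}(V) = {p36, p39, p40} ∈ τ ✓.
  V = {[p37=p38], [p39], [p40]}: π^{-1}(V) = {p37, p38, p39, p40} ∉ τ ✗.
  V = {[p36], [p37=p38], [p39], [p40]}: π^{-1}(V) = {p36, p37, p38, p39, p40} ∈ τ ✓.
Open sets in the quotient: τ_Q = {{}, {[p36]}, {[p39]}, {[p36], [p39]}, {[p36], [p40]}, {[p36], [p37=p38], [p40]}, {[p36], [p39], [p40]}, {[p36], [p37=p38], [p39], [p40]}} (8 elements).


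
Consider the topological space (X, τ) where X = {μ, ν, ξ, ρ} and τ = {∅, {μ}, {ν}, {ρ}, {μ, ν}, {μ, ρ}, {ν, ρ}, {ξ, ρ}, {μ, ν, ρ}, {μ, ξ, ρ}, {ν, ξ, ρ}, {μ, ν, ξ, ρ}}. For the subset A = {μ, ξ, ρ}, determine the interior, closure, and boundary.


int(A) = {μ, ξ, ρ}, cl(A) = {μ, ξ, ρ}, ∂A = ∅.

Closed sets in (X, τ) are complements of opens:
  closed(X, τ) = {∅, {μ}, {ν}, {ξ}, {μ, ν}, {μ, ξ}, {ν, ξ}, {ξ, ρ}, {μ, ν, ξ}, {μ, ξ, ρ}, {ν, ξ, ρ}, {μ, ν, ξ, ρ}}.
int(A) = ⋃ {U ∈ τ : U ⊆ A}. Opens contained in A: ∅, {μ}, {ρ}, {μ, ρ}, {ξ, ρ}, {μ, ξ, ρ}.
Taking the union of these: int(A) = {μ, ξ, ρ}.
cl(A) = ⋂ {C closed : A ⊆ C}. Closed sets containing A: {μ, ξ, ρ}, {μ, ν, ξ, ρ}.
Intersecting these: cl(A) = {μ, ξ, ρ}.
∂A = cl(A) ∖ int(A) = {μ, ξ, ρ} ∖ {μ, ξ, ρ} = ∅.


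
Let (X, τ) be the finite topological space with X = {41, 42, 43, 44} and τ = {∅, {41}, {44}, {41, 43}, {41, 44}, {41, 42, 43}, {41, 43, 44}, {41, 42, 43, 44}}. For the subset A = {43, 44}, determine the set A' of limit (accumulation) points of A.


A' = {42}

For each x ∈ X, list the open sets U ∈ τ with x ∈ U, then check whether U ∩ (A ∖ {x}) ≠ ∅ for every such U.
  x = 41: open {41} ∋ x has {41} ∩ (A ∖ {41}) = ∅, so x is NOT a limit point.
  x = 42: opens ∋ x are {41, 42, 43}, {41, 42, 43, 44}; each meets A ∖ {42}, so x IS a limit point.
  x = 43: open {41, 43} ∋ x has {41, 43} ∩ (A ∖ {43}) = ∅, so x is NOT a limit point.
  x = 44: open {44} ∋ x has {44} ∩ (A ∖ {44}) = ∅, so x is NOT a limit point.
Collecting: A' = {42}.


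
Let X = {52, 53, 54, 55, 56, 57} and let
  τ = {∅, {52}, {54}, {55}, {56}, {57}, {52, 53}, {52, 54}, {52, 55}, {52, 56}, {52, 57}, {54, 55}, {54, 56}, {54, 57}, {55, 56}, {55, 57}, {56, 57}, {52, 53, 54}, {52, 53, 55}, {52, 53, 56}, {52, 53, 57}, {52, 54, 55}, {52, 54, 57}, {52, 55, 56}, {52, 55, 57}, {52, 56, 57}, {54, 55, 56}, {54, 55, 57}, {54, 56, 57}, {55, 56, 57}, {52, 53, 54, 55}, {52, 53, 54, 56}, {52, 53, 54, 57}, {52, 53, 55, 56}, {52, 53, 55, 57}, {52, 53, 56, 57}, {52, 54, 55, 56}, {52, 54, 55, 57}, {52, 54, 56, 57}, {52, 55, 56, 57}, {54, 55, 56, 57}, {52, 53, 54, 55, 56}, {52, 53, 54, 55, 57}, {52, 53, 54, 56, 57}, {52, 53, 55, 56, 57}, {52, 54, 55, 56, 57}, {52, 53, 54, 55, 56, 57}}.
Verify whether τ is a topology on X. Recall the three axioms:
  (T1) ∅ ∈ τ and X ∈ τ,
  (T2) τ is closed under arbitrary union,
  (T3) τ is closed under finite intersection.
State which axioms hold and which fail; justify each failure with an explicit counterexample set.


τ is NOT a topology on X.

Axiom (T1): ∅ ∈ τ? Yes; X ∈ τ? Yes.
Axiom (T2/T3): check pairwise unions and intersections of members of τ.
Counterexample for (T2): {52} ∪ {54, 56} = {52, 54, 56} ∉ τ. Therefore τ is NOT a topology.


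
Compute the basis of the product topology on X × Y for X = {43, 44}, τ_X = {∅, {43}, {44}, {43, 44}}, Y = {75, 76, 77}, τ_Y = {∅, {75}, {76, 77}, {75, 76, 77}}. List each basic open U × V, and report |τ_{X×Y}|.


Basis B = {∅ × ∅, {43} × {75}, {44} × {75}, {43, 44} × {75}, {43} × {76, 77}, {44} × {76, 77}, {43} × {75, 76, 77}, {44} × {75, 76, 77}, {43, 44} × {76, 77}, {43, 44} × {75, 76, 77}}; |τ_{X×Y}| = 16.

Enumerate products U × V with U ∈ τ_X, V ∈ τ_Y (deduplicated):
  ∅ × ∅ = {} (∅)
  {43} × {75} = {(43,75)}
  {44} × {75} = {(44,75)}
  {43, 44} × {75} = {(43,75), (44,75)}
  {43} × {76, 77} = {(43,76), (43,77)}
  {44} × {76, 77} = {(44,76), (44,77)}
  {43} × {75, 76, 77} = {(43,75), (43,76), (43,77)}
  {44} × {75, 76, 77} = {(44,75), (44,76), (44,77)}
  {43, 44} × {76, 77} = {(43,76), (43,77), (44,76), (44,77)}
  {43, 44} × {75, 76, 77} = {(43,75), (43,76), (43,77), (44,75), (44,76), (44,77)}
These 10 distinct sets form the basis B.
Close under arbitrary unions to get τ_{X×Y}; counting gives |τ_{X×Y}| = 16.


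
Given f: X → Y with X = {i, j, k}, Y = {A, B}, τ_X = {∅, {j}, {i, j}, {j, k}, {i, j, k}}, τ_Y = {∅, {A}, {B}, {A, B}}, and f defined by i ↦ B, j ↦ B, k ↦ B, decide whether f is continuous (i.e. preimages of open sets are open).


f IS continuous.

Compute f^{-1}(U) for each U ∈ τ_Y:
  U = ∅: f^{-1}(U) = ∅ ∈ τ_X ✓.
  U = {A}: f^{-1}(U) = ∅ ∈ τ_X ✓.
  U = {B}: f^{-1}(U) = {i, j, k} ∈ τ_X ✓.
  U = {A, B}: f^{-1}(U) = {i, j, k} ∈ τ_X ✓.
Every preimage lies in τ_X, so f IS continuous.


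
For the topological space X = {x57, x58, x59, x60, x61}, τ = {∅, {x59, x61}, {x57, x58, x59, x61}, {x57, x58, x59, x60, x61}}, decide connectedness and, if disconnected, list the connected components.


(X, τ) is connected.

Find clopen sets (U ∈ τ with X ∖ U ∈ τ):
  U = ∅, X ∖ U = {x57, x58, x59, x60, x61} — both open, so U is clopen.
  U = {x57, x58, x59, x60, x61}, X ∖ U = ∅ — both open, so U is clopen.
Only trivial clopens (∅ and X) exist, so (X, τ) is connected.
Compute connected components by grouping points that agree on all clopens:
  component: {x57, x58, x59, x60, x61}


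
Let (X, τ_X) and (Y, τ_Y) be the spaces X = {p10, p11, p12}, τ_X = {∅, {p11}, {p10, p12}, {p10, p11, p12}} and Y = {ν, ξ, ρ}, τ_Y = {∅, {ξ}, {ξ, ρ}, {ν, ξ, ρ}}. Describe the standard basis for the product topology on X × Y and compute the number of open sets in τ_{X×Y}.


Basis B = {∅ × ∅, {p11} × {ξ}, {p10, p12} × {ξ}, {p11} × {ξ, ρ}, {p10, p11, p12} × {ξ}, {p11} × {ν, ξ, ρ}, {p10, p12} × {ξ, ρ}, {p10, p12} × {ν, ξ, ρ}, {p10, p11, p12} × {ξ, ρ}, {p10, p11, p12} × {ν, ξ, ρ}}; |τ_{X×Y}| = 16.

Enumerate products U × V with U ∈ τ_X, V ∈ τ_Y (deduplicated):
  ∅ × ∅ = {} (∅)
  {p11} × {ξ} = {(p11,ξ)}
  {p10, p12} × {ξ} = {(p10,ξ), (p12,ξ)}
  {p11} × {ξ, ρ} = {(p11,ξ), (p11,ρ)}
  {p10, p11, p12} × {ξ} = {(p10,ξ), (p11,ξ), (p12,ξ)}
  {p11} × {ν, ξ, ρ} = {(p11,ν), (p11,ξ), (p11,ρ)}
  {p10, p12} × {ξ, ρ} = {(p10,ξ), (p10,ρ), (p12,ξ), (p12,ρ)}
  {p10, p12} × {ν, ξ, ρ} = {(p10,ν), (p10,ξ), (p10,ρ), (p12,ν), (p12,ξ), (p12,ρ)}
  {p10, p11, p12} × {ξ, ρ} = {(p10,ξ), (p10,ρ), (p11,ξ), (p11,ρ), (p12,ξ), (p12,ρ)}
  {p10, p11, p12} × {ν, ξ, ρ} = {(p10,ν), (p10,ξ), (p10,ρ), (p11,ν), (p11,ξ), (p11,ρ), (p12,ν), (p12,ξ), (p12,ρ)}
These 10 distinct sets form the basis B.
Close under arbitrary unions to get τ_{X×Y}; counting gives |τ_{X×Y}| = 16.


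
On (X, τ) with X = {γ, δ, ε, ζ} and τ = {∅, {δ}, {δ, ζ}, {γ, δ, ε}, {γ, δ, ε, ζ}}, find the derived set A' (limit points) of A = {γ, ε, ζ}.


A' = {γ, ε}

For each x ∈ X, list the open sets U ∈ τ with x ∈ U, then check whether U ∩ (A ∖ {x}) ≠ ∅ for every such U.
  x = γ: opens ∋ x are {γ, δ, ε}, {γ, δ, ε, ζ}; each meets A ∖ {γ}, so x IS a limit point.
  x = δ: open {δ} ∋ x has {δ} ∩ (A ∖ {δ}) = ∅, so x is NOT a limit point.
  x = ε: opens ∋ x are {γ, δ, ε}, {γ, δ, ε, ζ}; each meets A ∖ {ε}, so x IS a limit point.
  x = ζ: open {δ, ζ} ∋ x has {δ, ζ} ∩ (A ∖ {ζ}) = ∅, so x is NOT a limit point.
Collecting: A' = {γ, ε}.


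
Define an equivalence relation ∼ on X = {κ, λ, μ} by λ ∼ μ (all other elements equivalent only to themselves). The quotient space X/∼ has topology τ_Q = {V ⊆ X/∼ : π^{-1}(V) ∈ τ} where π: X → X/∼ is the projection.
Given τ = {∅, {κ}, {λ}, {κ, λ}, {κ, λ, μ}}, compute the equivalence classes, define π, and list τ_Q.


X/∼ = {[κ], [λ=μ]}; |τ_Q| = 3.

Equivalence classes: [κ], [λ=μ].
Quotient map π: X → X/∼ sends κ ↦ [κ], λ ↦ [λ=μ], μ ↦ [λ=μ].
For each subset V ⊆ X/∼, compute π^{-1}(V) ⊆ X and check whether π^{-1}(V) ∈ τ. V is open in τ_Q iff π^{-1}(V) ∈ τ.
  V = {}: π^{-1}(V) = ∅ ∈ τ ✓.
  V = {[κ]}: π^{-1}(V) = {κ} ∈ τ ✓.
  V = {[λ=μ]}: π^{-1}(V) = {λ, μ} ∉ τ ✗.
  V = {[κ], [λ=μ]}: π^{-1}(V) = {κ, λ, μ} ∈ τ ✓.
Open sets in the quotient: τ_Q = {{}, {[κ]}, {[κ], [λ=μ]}} (3 elements).


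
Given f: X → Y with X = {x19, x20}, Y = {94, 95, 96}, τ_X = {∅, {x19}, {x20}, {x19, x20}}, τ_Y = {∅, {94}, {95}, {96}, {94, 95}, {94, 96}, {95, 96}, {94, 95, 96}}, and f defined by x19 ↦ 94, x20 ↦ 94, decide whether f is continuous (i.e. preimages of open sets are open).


f IS continuous.

Compute f^{-1}(U) for each U ∈ τ_Y:
  U = ∅: f^{-1}(U) = ∅ ∈ τ_X ✓.
  U = {94}: f^{-1}(U) = {x19, x20} ∈ τ_X ✓.
  U = {95}: f^{-1}(U) = ∅ ∈ τ_X ✓.
  U = {96}: f^{-1}(U) = ∅ ∈ τ_X ✓.
  U = {94, 95}: f^{-1}(U) = {x19, x20} ∈ τ_X ✓.
  U = {94, 96}: f^{-1}(U) = {x19, x20} ∈ τ_X ✓.
  U = {95, 96}: f^{-1}(U) = ∅ ∈ τ_X ✓.
  U = {94, 95, 96}: f^{-1}(U) = {x19, x20} ∈ τ_X ✓.
Every preimage lies in τ_X, so f IS continuous.


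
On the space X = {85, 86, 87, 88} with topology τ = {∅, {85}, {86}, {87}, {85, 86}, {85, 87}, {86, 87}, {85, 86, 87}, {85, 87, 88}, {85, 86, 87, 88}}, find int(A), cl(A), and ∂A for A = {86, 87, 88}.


int(A) = {86, 87}, cl(A) = {86, 87, 88}, ∂A = {88}.

Closed sets in (X, τ) are complements of opens:
  closed(X, τ) = {∅, {86}, {88}, {85, 88}, {86, 88}, {87, 88}, {85, 86, 88}, {85, 87, 88}, {86, 87, 88}, {85, 86, 87, 88}}.
int(A) = ⋃ {U ∈ τ : U ⊆ A}. Opens contained in A: ∅, {86}, {87}, {86, 87}.
Taking the union of these: int(A) = {86, 87}.
cl(A) = ⋂ {C closed : A ⊆ C}. Closed sets containing A: {86, 87, 88}, {85, 86, 87, 88}.
Intersecting these: cl(A) = {86, 87, 88}.
∂A = cl(A) ∖ int(A) = {86, 87, 88} ∖ {86, 87} = {88}.


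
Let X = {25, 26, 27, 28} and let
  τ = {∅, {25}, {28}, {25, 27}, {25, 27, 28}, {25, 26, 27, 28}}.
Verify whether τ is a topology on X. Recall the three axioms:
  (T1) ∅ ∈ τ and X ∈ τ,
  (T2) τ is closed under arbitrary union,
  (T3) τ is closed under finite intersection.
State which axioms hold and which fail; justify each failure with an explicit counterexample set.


τ is NOT a topology on X.

Axiom (T1): ∅ ∈ τ? Yes; X ∈ τ? Yes.
Axiom (T2/T3): check pairwise unions and intersections of members of τ.
Counterexample for (T2): {25} ∪ {28} = {25, 28} ∉ τ. Therefore τ is NOT a topology.


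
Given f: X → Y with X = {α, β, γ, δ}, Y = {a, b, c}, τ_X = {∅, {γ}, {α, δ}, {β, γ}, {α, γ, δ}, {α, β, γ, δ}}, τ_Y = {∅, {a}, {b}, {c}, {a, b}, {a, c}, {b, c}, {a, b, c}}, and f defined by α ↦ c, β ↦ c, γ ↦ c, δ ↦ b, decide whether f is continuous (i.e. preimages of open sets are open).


f is NOT continuous.

Compute f^{-1}(U) for each U ∈ τ_Y:
  U = ∅: f^{-1}(U) = ∅ ∈ τ_X ✓.
  U = {a}: f^{-1}(U) = ∅ ∈ τ_X ✓.
  U = {b}: f^{-1}(U) = {δ} ∉ τ_X ✗.
  U = {c}: f^{-1}(U) = {α, β, γ} ∉ τ_X ✗.
  U = {a, b}: f^{-1}(U) = {δ} ∉ τ_X ✗.
  U = {a, c}: f^{-1}(U) = {α, β, γ} ∉ τ_X ✗.
  U = {b, c}: f^{-1}(U) = {α, β, γ, δ} ∈ τ_X ✓.
  U = {a, b, c}: f^{-1}(U) = {α, β, γ, δ} ∈ τ_X ✓.
Found U = {b} with f^{-1}(U) = {δ} not in τ_X. Therefore f is NOT continuous.


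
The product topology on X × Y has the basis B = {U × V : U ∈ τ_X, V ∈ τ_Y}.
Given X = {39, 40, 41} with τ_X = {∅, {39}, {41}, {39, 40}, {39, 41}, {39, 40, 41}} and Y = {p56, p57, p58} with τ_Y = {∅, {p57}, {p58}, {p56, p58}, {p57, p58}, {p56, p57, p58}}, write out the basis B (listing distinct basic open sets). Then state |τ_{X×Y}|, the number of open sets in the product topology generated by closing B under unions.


Basis B = {∅ × ∅, {39} × {p57}, {39} × {p58}, {41} × {p57}, {41} × {p58}, {39} × {p56, p58}, {39} × {p57, p58}, {39, 40} × {p57}, {39, 41} × {p57}, {39, 40} × {p58}, {39, 41} × {p58}, {41} × {p56, p58}, {41} × {p57, p58}, {39} × {p56, p57, p58}, {39, 40, 41} × {p57}, {39, 40, 41} × {p58}, {41} × {p56, p57, p58}, {39, 40} × {p56, p58}, {39, 41} × {p56, p58}, {39, 40} × {p57, p58}, {39, 41} × {p57, p58}, {39, 40} × {p56, p57, p58}, {39, 41} × {p56, p57, p58}, {39, 40, 41} × {p56, p58}, {39, 40, 41} × {p57, p58}, {39, 40, 41} × {p56, p57, p58}}; |τ_{X×Y}| = 108.

Enumerate products U × V with U ∈ τ_X, V ∈ τ_Y (deduplicated):
  ∅ × ∅ = {} (∅)
  {39} × {p57} = {(39,p57)}
  {39} × {p58} = {(39,p58)}
  {41} × {p57} = {(41,p57)}
  {41} × {p58} = {(41,p58)}
  {39} × {p56, p58} = {(39,p56), (39,p58)}
  {39} × {p57, p58} = {(39,p57), (39,p58)}
  {39, 40} × {p57} = {(39,p57), (40,p57)}
  {39, 41} × {p57} = {(39,p57), (41,p57)}
  {39, 40} × {p58} = {(39,p58), (40,p58)}
  {39, 41} × {p58} = {(39,p58), (41,p58)}
  {41} × {p56, p58} = {(41,p56), (41,p58)}
  {41} × {p57, p58} = {(41,p57), (41,p58)}
  {39} × {p56, p57, p58} = {(39,p56), (39,p57), (39,p58)}
  {39, 40, 41} × {p57} = {(39,p57), (40,p57), (41,p57)}
  {39, 40, 41} × {p58} = {(39,p58), (40,p58), (41,p58)}
  {41} × {p56, p57, p58} = {(41,p56), (41,p57), (41,p58)}
  {39, 40} × {p56, p58} = {(39,p56), (39,p58), (40,p56), (40,p58)}
  {39, 41} × {p56, p58} = {(39,p56), (39,p58), (41,p56), (41,p58)}
  {39, 40} × {p57, p58} = {(39,p57), (39,p58), (40,p57), (40,p58)}
  {39, 41} × {p57, p58} = {(39,p57), (39,p58), (41,p57), (41,p58)}
  {39, 40} × {p56, p57, p58} = {(39,p56), (39,p57), (39,p58), (40,p56), (40,p57), (40,p58)}
  {39, 41} × {p56, p57, p58} = {(39,p56), (39,p57), (39,p58), (41,p56), (41,p57), (41,p58)}
  {39, 40, 41} × {p56, p58} = {(39,p56), (39,p58), (40,p56), (40,p58), (41,p56), (41,p58)}
  {39, 40, 41} × {p57, p58} = {(39,p57), (39,p58), (40,p57), (40,p58), (41,p57), (41,p58)}
  {39, 40, 41} × {p56, p57, p58} = {(39,p56), (39,p57), (39,p58), (40,p56), (40,p57), (40,p58), (41,p56), (41,p57), (41,p58)}
These 26 distinct sets form the basis B.
Close under arbitrary unions to get τ_{X×Y}; counting gives |τ_{X×Y}| = 108.


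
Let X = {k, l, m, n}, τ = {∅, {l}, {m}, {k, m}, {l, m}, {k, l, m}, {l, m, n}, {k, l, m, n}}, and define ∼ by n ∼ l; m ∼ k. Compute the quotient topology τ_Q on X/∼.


X/∼ = {[k=m], [l=n]}; |τ_Q| = 3.

Equivalence classes: [k=m], [l=n].
Quotient map π: X → X/∼ sends k ↦ [k=m], l ↦ [l=n], m ↦ [k=m], n ↦ [l=n].
For each subset V ⊆ X/∼, compute π^{-1}(V) ⊆ X and check whether π^{-1}(V) ∈ τ. V is open in τ_Q iff π^{-1}(V) ∈ τ.
  V = {}: π^{-1}(V) = ∅ ∈ τ ✓.
  V = {[k=m]}: π^{-1}(V) = {k, m} ∈ τ ✓.
  V = {[l=n]}: π^{-1}(V) = {l, n} ∉ τ ✗.
  V = {[k=m], [l=n]}: π^{-1}(V) = {k, l, m, n} ∈ τ ✓.
Open sets in the quotient: τ_Q = {{}, {[k=m]}, {[k=m], [l=n]}} (3 elements).


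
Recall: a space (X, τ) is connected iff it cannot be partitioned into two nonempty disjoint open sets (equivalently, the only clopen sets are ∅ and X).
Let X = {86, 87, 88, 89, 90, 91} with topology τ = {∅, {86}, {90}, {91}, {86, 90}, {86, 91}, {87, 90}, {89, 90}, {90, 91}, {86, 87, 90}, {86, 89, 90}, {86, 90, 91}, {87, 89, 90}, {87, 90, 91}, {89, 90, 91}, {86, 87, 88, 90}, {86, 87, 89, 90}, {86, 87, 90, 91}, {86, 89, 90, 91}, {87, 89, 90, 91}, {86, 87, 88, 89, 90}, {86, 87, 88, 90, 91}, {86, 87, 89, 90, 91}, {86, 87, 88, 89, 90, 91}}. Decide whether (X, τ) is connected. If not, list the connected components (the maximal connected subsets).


(X, τ) is disconnected; components = [{91}, {86, 87, 88, 89, 90}].

Find clopen sets (U ∈ τ with X ∖ U ∈ τ):
  U = ∅, X ∖ U = {86, 87, 88, 89, 90, 91} — both open, so U is clopen.
  U = {91}, X ∖ U = {86, 87, 88, 89, 90} — both open, so U is clopen.
  U = {86, 87, 88, 89, 90}, X ∖ U = {91} — both open, so U is clopen.
  U = {86, 87, 88, 89, 90, 91}, X ∖ U = ∅ — both open, so U is clopen.
Nontrivial clopen(s) exist: e.g. {91}. So (X, τ) is disconnected.
Compute connected components by grouping points that agree on all clopens:
  component: {91}
  component: {86, 87, 88, 89, 90}


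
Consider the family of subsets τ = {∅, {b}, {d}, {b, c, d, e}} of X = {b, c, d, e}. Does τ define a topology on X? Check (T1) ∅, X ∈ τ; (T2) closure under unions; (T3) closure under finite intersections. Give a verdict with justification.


τ is NOT a topology on X.

Axiom (T1): ∅ ∈ τ? Yes; X ∈ τ? Yes.
Axiom (T2/T3): check pairwise unions and intersections of members of τ.
Counterexample for (T2): {b} ∪ {d} = {b, d} ∉ τ. Therefore τ is NOT a topology.


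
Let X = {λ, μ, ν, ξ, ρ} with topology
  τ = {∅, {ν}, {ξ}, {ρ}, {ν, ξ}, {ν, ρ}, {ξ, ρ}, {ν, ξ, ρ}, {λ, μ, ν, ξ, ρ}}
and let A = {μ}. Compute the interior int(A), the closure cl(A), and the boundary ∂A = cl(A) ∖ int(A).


int(A) = ∅, cl(A) = {λ, μ}, ∂A = {λ, μ}.

Closed sets in (X, τ) are complements of opens:
  closed(X, τ) = {∅, {λ, μ}, {λ, μ, ν}, {λ, μ, ξ}, {λ, μ, ρ}, {λ, μ, ν, ξ}, {λ, μ, ν, ρ}, {λ, μ, ξ, ρ}, {λ, μ, ν, ξ, ρ}}.
int(A) = ⋃ {U ∈ τ : U ⊆ A}. Opens contained in A: ∅.
Taking the union of these: int(A) = ∅.
cl(A) = ⋂ {C closed : A ⊆ C}. Closed sets containing A: {λ, μ}, {λ, μ, ν}, {λ, μ, ξ}, {λ, μ, ρ}, {λ, μ, ν, ξ}, {λ, μ, ν, ρ}, {λ, μ, ξ, ρ}, {λ, μ, ν, ξ, ρ}.
Intersecting these: cl(A) = {λ, μ}.
∂A = cl(A) ∖ int(A) = {λ, μ} ∖ ∅ = {λ, μ}.


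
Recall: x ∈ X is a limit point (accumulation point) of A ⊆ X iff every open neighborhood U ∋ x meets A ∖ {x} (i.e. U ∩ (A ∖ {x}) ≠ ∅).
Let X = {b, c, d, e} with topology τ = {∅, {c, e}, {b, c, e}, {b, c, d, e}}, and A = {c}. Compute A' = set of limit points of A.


A' = {b, d, e}

For each x ∈ X, list the open sets U ∈ τ with x ∈ U, then check whether U ∩ (A ∖ {x}) ≠ ∅ for every such U.
  x = b: opens ∋ x are {b, c, e}, {b, c, d, e}; each meets A ∖ {b}, so x IS a limit point.
  x = c: open {c, e} ∋ x has {c, e} ∩ (A ∖ {c}) = ∅, so x is NOT a limit point.
  x = d: opens ∋ x are {b, c, d, e}; each meets A ∖ {d}, so x IS a limit point.
  x = e: opens ∋ x are {c, e}, {b, c, e}, {b, c, d, e}; each meets A ∖ {e}, so x IS a limit point.
Collecting: A' = {b, d, e}.


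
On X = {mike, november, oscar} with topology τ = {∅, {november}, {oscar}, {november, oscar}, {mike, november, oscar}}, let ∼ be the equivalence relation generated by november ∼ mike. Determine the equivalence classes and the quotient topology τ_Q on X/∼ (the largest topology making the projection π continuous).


X/∼ = {[mike=november], [oscar]}; |τ_Q| = 3.

Equivalence classes: [mike=november], [oscar].
Quotient map π: X → X/∼ sends mike ↦ [mike=november], november ↦ [mike=november], oscar ↦ [oscar].
For each subset V ⊆ X/∼, compute π^{-1}(V) ⊆ X and check whether π^{-1}(V) ∈ τ. V is open in τ_Q iff π^{-1}(V) ∈ τ.
  V = {}: π^{-1}(V) = ∅ ∈ τ ✓.
  V = {[mike=november]}: π^{-1}(V) = {mike, november} ∉ τ ✗.
  V = {[oscar]}: π^{-1}(V) = {oscar} ∈ τ ✓.
  V = {[mike=november], [oscar]}: π^{-1}(V) = {mike, november, oscar} ∈ τ ✓.
Open sets in the quotient: τ_Q = {{}, {[oscar]}, {[mike=november], [oscar]}} (3 elements).


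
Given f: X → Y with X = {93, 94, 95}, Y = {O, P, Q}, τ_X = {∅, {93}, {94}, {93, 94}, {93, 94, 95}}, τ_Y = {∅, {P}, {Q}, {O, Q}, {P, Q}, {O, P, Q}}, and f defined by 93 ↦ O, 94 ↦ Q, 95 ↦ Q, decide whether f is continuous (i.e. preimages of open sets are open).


f is NOT continuous.

Compute f^{-1}(U) for each U ∈ τ_Y:
  U = ∅: f^{-1}(U) = ∅ ∈ τ_X ✓.
  U = {P}: f^{-1}(U) = ∅ ∈ τ_X ✓.
  U = {Q}: f^{-1}(U) = {94, 95} ∉ τ_X ✗.
  U = {O, Q}: f^{-1}(U) = {93, 94, 95} ∈ τ_X ✓.
  U = {P, Q}: f^{-1}(U) = {94, 95} ∉ τ_X ✗.
  U = {O, P, Q}: f^{-1}(U) = {93, 94, 95} ∈ τ_X ✓.
Found U = {Q} with f^{-1}(U) = {94, 95} not in τ_X. Therefore f is NOT continuous.


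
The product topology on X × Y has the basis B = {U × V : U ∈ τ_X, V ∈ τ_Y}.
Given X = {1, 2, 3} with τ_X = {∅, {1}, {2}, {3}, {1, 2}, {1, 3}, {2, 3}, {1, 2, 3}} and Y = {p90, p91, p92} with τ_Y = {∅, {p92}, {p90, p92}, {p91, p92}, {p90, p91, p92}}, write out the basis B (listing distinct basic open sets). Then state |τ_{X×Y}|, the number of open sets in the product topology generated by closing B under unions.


Basis B = {∅ × ∅, {1} × {p92}, {2} × {p92}, {3} × {p92}, {1} × {p90, p92}, {1} × {p91, p92}, {1, 2} × {p92}, {1, 3} × {p92}, {2} × {p90, p92}, {2} × {p91, p92}, {2, 3} × {p92}, {3} × {p90, p92}, {3} × {p91, p92}, {1} × {p90, p91, p92}, {1, 2, 3} × {p92}, {2} × {p90, p91, p92}, {3} × {p90, p91, p92}, {1, 2} × {p90, p92}, {1, 3} × {p90, p92}, {1, 2} × {p91, p92}, {1, 3} × {p91, p92}, {2, 3} × {p90, p92}, {2, 3} × {p91, p92}, {1, 2} × {p90, p91, p92}, {1, 3} × {p90, p91, p92}, {1, 2, 3} × {p90, p92}, {1, 2, 3} × {p91, p92}, {2, 3} × {p90, p91, p92}, {1, 2, 3} × {p90, p91, p92}}; |τ_{X×Y}| = 125.

Enumerate products U × V with U ∈ τ_X, V ∈ τ_Y (deduplicated):
  ∅ × ∅ = {} (∅)
  {1} × {p92} = {(1,p92)}
  {2} × {p92} = {(2,p92)}
  {3} × {p92} = {(3,p92)}
  {1} × {p90, p92} = {(1,p90), (1,p92)}
  {1} × {p91, p92} = {(1,p91), (1,p92)}
  {1, 2} × {p92} = {(1,p92), (2,p92)}
  {1, 3} × {p92} = {(1,p92), (3,p92)}
  {2} × {p90, p92} = {(2,p90), (2,p92)}
  {2} × {p91, p92} = {(2,p91), (2,p92)}
  {2, 3} × {p92} = {(2,p92), (3,p92)}
  {3} × {p90, p92} = {(3,p90), (3,p92)}
  {3} × {p91, p92} = {(3,p91), (3,p92)}
  {1} × {p90, p91, p92} = {(1,p90), (1,p91), (1,p92)}
  {1, 2, 3} × {p92} = {(1,p92), (2,p92), (3,p92)}
  {2} × {p90, p91, p92} = {(2,p90), (2,p91), (2,p92)}
  {3} × {p90, p91, p92} = {(3,p90), (3,p91), (3,p92)}
  {1, 2} × {p90, p92} = {(1,p90), (1,p92), (2,p90), (2,p92)}
  {1, 3} × {p90, p92} = {(1,p90), (1,p92), (3,p90), (3,p92)}
  {1, 2} × {p91, p92} = {(1,p91), (1,p92), (2,p91), (2,p92)}
  {1, 3} × {p91, p92} = {(1,p91), (1,p92), (3,p91), (3,p92)}
  {2, 3} × {p90, p92} = {(2,p90), (2,p92), (3,p90), (3,p92)}
  {2, 3} × {p91, p92} = {(2,p91), (2,p92), (3,p91), (3,p92)}
  {1, 2} × {p90, p91, p92} = {(1,p90), (1,p91), (1,p92), (2,p90), (2,p91), (2,p92)}
  {1, 3} × {p90, p91, p92} = {(1,p90), (1,p91), (1,p92), (3,p90), (3,p91), (3,p92)}
  {1, 2, 3} × {p90, p92} = {(1,p90), (1,p92), (2,p90), (2,p92), (3,p90), (3,p92)}
  {1, 2, 3} × {p91, p92} = {(1,p91), (1,p92), (2,p91), (2,p92), (3,p91), (3,p92)}
  {2, 3} × {p90, p91, p92} = {(2,p90), (2,p91), (2,p92), (3,p90), (3,p91), (3,p92)}
  {1, 2, 3} × {p90, p91, p92} = {(1,p90), (1,p91), (1,p92), (2,p90), (2,p91), (2,p92), (3,p90), (3,p91), (3,p92)}
These 29 distinct sets form the basis B.
Close under arbitrary unions to get τ_{X×Y}; counting gives |τ_{X×Y}| = 125.
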